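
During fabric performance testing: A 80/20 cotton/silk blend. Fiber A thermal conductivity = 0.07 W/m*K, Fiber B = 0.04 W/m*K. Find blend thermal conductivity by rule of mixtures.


Formula: Blend property = (fraction_A * property_A) + (fraction_B * property_B)
Step 1: Contribution A = 80/100 * 0.07 W/m*K = 0.056 W/m*K
Step 2: Contribution B = 20/100 * 0.04 W/m*K = 0.008 W/m*K
Step 3: Blend thermal conductivity = 0.056 + 0.008 = 0.064 W/m*K

0.064 W/m*K


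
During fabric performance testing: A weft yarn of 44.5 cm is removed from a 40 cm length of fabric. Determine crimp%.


Formula: Crimp% = ((L_yarn - L_fabric) / L_fabric) * 100
Step 1: Extension = 44.5 - 40 = 4.5 cm
Step 2: Crimp% = (4.5 / 40) * 100
Step 3: Crimp% = 0.1125 * 100 = 11.25% ≈ 11.3%

11.3%


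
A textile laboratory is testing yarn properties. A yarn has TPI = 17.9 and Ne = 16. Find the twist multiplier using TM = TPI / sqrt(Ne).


Formula: TM = TPI / sqrt(Ne)
Step 1: sqrt(Ne) = sqrt(16) = 4
Step 2: TM = 17.9 / 4 = 4.48

4.48 TM


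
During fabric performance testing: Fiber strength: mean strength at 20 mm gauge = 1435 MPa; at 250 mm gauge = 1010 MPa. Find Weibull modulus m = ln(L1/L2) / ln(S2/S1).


Formula: m = ln(L1/L2) / ln(S2/S1)
Step 1: ln(L1/L2) = ln(20/250) = -2.52573
Step 2: S2/S1 = 1010/1435 = 0.70383
Step 3: ln(S2/S1) = ln(0.70383) = -0.35122
Step 4: m = -2.52573 / -0.35122 = 7.19

7.19 (Weibull m)


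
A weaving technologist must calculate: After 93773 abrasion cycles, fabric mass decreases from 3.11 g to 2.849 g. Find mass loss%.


Formula: Mass loss% = ((m_before - m_after) / m_before) * 100
Step 1: Mass loss = 3.11 - 2.849 = 0.261 g
Step 2: Ratio = 0.261 / 3.11 = 0.0839228
Step 3: Mass loss% = 0.0839228 * 100 = 8.39228% ≈ 8.39%

8.39%


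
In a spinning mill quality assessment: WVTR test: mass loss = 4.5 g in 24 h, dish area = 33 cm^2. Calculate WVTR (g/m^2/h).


Formula: WVTR = mass_loss / (area * time)
Step 1: Convert area: 33 cm^2 = 0.0033 m^2
Step 2: WVTR = 4.5 g / (0.0033 m^2 * 24 h)
Step 3: WVTR = 4.5 / 0.0792 = 56.8 g/m^2/h

56.8 g/m^2/h


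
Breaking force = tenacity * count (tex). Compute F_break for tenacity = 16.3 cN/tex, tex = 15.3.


Formula: Breaking force = Tenacity * Linear density
F = 16.3 cN/tex * 15.3 tex
F = 249.39 cN

249.39 cN


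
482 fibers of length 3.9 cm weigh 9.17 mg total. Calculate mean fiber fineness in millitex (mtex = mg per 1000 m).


Formula: fineness (mtex) = mass (mg) / total length (km) = (mass_mg / total_length_m) * 1000
Step 1: Convert fiber length: 3.9 cm = 0.039 m
Step 2: Total fiber length = 482 * 0.039 = 18.798 m
Step 3: Linear density = 9.17 mg / 18.798 m = 0.4878 mg/m
Step 4: fineness = 0.4878 * 1000 = 487.8 mtex

487.8 mtex


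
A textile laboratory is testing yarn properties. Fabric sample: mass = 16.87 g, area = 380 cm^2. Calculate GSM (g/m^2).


Formula: GSM = mass_g / area_m2
Step 1: Convert area: 380 cm^2 = 380 / 10000 = 0.038 m^2
Step 2: GSM = 16.87 g / 0.038 m^2 = 443.9 g/m^2

443.9 g/m^2


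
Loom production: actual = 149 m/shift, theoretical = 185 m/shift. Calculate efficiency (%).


Formula: Efficiency% = (Actual output / Theoretical output) * 100
Efficiency% = (149 / 185) * 100
Efficiency% = 0.805405 * 100 = 80.5405% ≈ 80.5%

80.5%


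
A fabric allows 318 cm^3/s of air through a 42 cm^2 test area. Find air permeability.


Formula: Air Permeability = Airflow / Test Area
AP = 318 cm^3/s / 42 cm^2
AP = 7.6 cm^3/s/cm^2

7.6 cm^3/s/cm^2


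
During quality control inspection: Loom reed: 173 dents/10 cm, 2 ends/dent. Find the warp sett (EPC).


Formula: EPC = (dents per 10 cm * ends per dent) / 10
Step 1: Total ends per 10 cm = 173 * 2 = 346
Step 2: EPC = 346 / 10 = 34.6 ends/cm

34.6 ends/cm


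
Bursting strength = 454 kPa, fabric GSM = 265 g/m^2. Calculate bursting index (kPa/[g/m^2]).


Formula: Bursting Index = Bursting Strength / Fabric GSM
BI = 454 kPa / 265 g/m^2
BI = 1.713 kPa/(g/m^2)

1.713 kPa/(g/m^2)


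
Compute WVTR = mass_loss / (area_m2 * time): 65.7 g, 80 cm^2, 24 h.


Formula: WVTR = mass_loss / (area * time)
Step 1: Convert area: 80 cm^2 = 0.008 m^2
Step 2: WVTR = 65.7 g / (0.008 m^2 * 24 h)
Step 3: WVTR = 65.7 / 0.192 = 342.2 g/m^2/h

342.2 g/m^2/h


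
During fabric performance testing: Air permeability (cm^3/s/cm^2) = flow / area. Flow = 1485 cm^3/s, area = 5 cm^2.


Formula: Air Permeability = Airflow / Test Area
AP = 1485 cm^3/s / 5 cm^2
AP = 297.0 cm^3/s/cm^2

297.0 cm^3/s/cm^2


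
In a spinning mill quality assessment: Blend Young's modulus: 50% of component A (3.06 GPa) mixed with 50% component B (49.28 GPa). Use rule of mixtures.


Formula: Blend property = (fraction_A * property_A) + (fraction_B * property_B)
Step 1: Contribution A = 50/100 * 3.06 GPa = 1.53 GPa
Step 2: Contribution B = 50/100 * 49.28 GPa = 24.64 GPa
Step 3: Blend Young's modulus = 1.53 + 24.64 = 26.17 GPa

26.17 GPa


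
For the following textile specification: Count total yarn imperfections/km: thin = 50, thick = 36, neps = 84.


Formula: Total = thin places + thick places + neps
Total = 50 + 36 + 84
Total = 170 imperfections/km

170 imperfections/km


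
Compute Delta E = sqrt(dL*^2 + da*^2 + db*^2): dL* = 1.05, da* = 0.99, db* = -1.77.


Formula: Delta E = sqrt(dL*^2 + da*^2 + db*^2)
Step 1: dL*^2 = 1.05^2 = 1.1025
Step 2: da*^2 = 0.99^2 = 0.9801
Step 3: db*^2 = (-1.77)^2 = 3.1329
Step 4: Sum = 1.1025 + 0.9801 + 3.1329 = 5.2155
Step 5: Delta E = sqrt(5.2155) = 2.28

2.28 Delta E


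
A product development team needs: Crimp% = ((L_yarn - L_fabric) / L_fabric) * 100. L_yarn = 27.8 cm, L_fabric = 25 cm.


Formula: Crimp% = ((L_yarn - L_fabric) / L_fabric) * 100
Step 1: Extension = 27.8 - 25 = 2.8 cm
Step 2: Crimp% = (2.8 / 25) * 100
Step 3: Crimp% = 0.112 * 100 = 11.2%

11.2%


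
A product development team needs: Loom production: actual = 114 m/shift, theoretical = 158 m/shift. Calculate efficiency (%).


Formula: Efficiency% = (Actual output / Theoretical output) * 100
Efficiency% = (114 / 158) * 100
Efficiency% = 0.721519 * 100 = 72.1519% ≈ 72.2%

72.2%


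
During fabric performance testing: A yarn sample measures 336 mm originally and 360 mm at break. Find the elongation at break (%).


Formula: Elongation (%) = ((L_break - L0) / L0) * 100
Step 1: Extension = 360 - 336 = 24 mm
Step 2: Elongation = (24 / 336) * 100
Step 3: Elongation = 0.071429 * 100 = 7.1429% ≈ 7.1%

7.1%


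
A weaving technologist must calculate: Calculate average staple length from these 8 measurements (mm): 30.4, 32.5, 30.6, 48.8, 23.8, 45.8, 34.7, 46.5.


Formula: Mean = sum of lengths / count
Sum = 30.4 + 32.5 + 30.6 + 48.8 + 23.8 + 45.8 + 34.7 + 46.5
Sum = 293.1 mm
Mean = 293.1 / 8 = 36.64 mm

36.64 mm


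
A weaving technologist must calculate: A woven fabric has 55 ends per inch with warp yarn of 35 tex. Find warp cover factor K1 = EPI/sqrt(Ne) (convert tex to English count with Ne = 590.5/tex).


Formula: K1 = EPI / sqrt(Ne), with Ne = 590.5 / tex_warp
Step 1: Ne = 590.5 / 35 = 16.871
Step 2: sqrt(Ne) = sqrt(16.871) = 4.1074
Step 3: K1 = 55 / 4.1074 = 13.4

13.4


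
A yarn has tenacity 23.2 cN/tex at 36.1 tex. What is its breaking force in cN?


Formula: Breaking force = Tenacity * Linear density
F = 23.2 cN/tex * 36.1 tex
F = 837.52 cN

837.52 cN


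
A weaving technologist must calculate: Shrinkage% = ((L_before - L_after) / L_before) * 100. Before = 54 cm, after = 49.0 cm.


Formula: Shrinkage% = ((L_before - L_after) / L_before) * 100
Step 1: Shrinkage = 54 - 49.0 = 5.0 cm
Step 2: Shrinkage% = (5.0 / 54) * 100
Step 3: Shrinkage% = 0.092593 * 100 = 9.2593% ≈ 9.3%

9.3%


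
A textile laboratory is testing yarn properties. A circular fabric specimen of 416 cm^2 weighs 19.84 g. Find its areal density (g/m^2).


Formula: GSM = mass_g / area_m2
Step 1: Convert area: 416 cm^2 = 416 / 10000 = 0.0416 m^2
Step 2: GSM = 19.84 g / 0.0416 m^2 = 476.9 g/m^2

476.9 g/m^2


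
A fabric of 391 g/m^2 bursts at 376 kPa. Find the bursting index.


Formula: Bursting Index = Bursting Strength / Fabric GSM
BI = 376 kPa / 391 g/m^2
BI = 0.962 kPa/(g/m^2)

0.962 kPa/(g/m^2)


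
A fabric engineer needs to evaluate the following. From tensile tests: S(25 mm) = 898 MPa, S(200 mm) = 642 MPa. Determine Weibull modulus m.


Formula: m = ln(L1/L2) / ln(S2/S1)
Step 1: ln(L1/L2) = ln(25/200) = -2.07944
Step 2: S2/S1 = 642/898 = 0.71492
Step 3: ln(S2/S1) = ln(0.71492) = -0.33558
Step 4: m = -2.07944 / -0.33558 = 6.20

6.20 (Weibull m)


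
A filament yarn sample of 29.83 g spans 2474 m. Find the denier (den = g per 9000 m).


Formula: den = (mass_g / length_m) * 9000
Substituting: den = (29.83 / 2474) * 9000
Intermediate: 29.83 / 2474 = 0.0120574 g/m
den = 0.0120574 * 9000 = 108.5 denier

108.5 denier


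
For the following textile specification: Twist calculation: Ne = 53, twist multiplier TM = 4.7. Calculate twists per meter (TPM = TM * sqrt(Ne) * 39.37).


Formula: TPM = TM * sqrt(Ne) * 39.37
Step 1: sqrt(Ne) = sqrt(53) = 7.2801
Step 2: TM * sqrt(Ne) = 4.7 * 7.2801 = 34.2165
Step 3: TPM = 34.2165 * 39.37 = 1347 twists/m

1347 twists/m


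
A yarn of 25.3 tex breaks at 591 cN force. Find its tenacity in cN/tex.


Formula: Tenacity = Breaking force / Linear density
Tenacity = 591 cN / 25.3 tex
Tenacity = 23.36 cN/tex

23.36 cN/tex


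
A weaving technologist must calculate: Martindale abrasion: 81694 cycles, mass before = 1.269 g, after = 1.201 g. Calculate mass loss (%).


Formula: Mass loss% = ((m_before - m_after) / m_before) * 100
Step 1: Mass loss = 1.269 - 1.201 = 0.068 g
Step 2: Ratio = 0.068 / 1.269 = 0.0535855
Step 3: Mass loss% = 0.0535855 * 100 = 5.35855% ≈ 5.36%

5.36%


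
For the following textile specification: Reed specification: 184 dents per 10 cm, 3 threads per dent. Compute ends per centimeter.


Formula: EPC = (dents per 10 cm * ends per dent) / 10
Step 1: Total ends per 10 cm = 184 * 3 = 552
Step 2: EPC = 552 / 10 = 55.2 ends/cm

55.2 ends/cm


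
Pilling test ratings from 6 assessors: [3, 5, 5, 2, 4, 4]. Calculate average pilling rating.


Formula: Mean = sum / count
Sum = 3 + 5 + 5 + 2 + 4 + 4 = 23
Mean = 23 / 6 = 3.8

3.8


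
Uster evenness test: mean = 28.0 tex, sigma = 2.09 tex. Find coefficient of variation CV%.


Formula: CV% = (standard deviation / mean) * 100
Step 1: Ratio = 2.09 / 28.0 = 0.074643
Step 2: CV% = 0.074643 * 100 = 7.4643% ≈ 7.5%

7.5%


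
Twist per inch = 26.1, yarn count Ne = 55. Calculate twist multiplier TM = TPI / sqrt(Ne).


Formula: TM = TPI / sqrt(Ne)
Step 1: sqrt(Ne) = sqrt(55) = 7.4162
Step 2: TM = 26.1 / 7.4162 = 3.52

3.52 TM


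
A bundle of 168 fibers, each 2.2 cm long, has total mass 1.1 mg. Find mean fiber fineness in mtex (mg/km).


Formula: fineness (mtex) = mass (mg) / total length (km) = (mass_mg / total_length_m) * 1000
Step 1: Convert fiber length: 2.2 cm = 0.022 m
Step 2: Total fiber length = 168 * 0.022 = 3.696 m
Step 3: Linear density = 1.1 mg / 3.696 m = 0.2976 mg/m
Step 4: fineness = 0.2976 * 1000 = 297.6 mtex

297.6 mtex


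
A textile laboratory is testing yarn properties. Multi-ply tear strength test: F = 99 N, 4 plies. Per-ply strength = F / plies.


Formula: Per-ply strength = Total force / Number of plies
Per-ply = 99 N / 4
Per-ply = 24.75 N

24.75 N


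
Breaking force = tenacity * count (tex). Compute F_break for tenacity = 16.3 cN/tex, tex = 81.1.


Formula: Breaking force = Tenacity * Linear density
F = 16.3 cN/tex * 81.1 tex
F = 1321.93 cN

1321.93 cN


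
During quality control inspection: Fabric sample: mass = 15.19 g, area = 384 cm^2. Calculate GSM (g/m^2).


Formula: GSM = mass_g / area_m2
Step 1: Convert area: 384 cm^2 = 384 / 10000 = 0.0384 m^2
Step 2: GSM = 15.19 g / 0.0384 m^2 = 395.6 g/m^2

395.6 g/m^2


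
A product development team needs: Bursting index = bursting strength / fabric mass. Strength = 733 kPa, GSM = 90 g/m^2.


Formula: Bursting Index = Bursting Strength / Fabric GSM
BI = 733 kPa / 90 g/m^2
BI = 8.144 kPa/(g/m^2)

8.144 kPa/(g/m^2)


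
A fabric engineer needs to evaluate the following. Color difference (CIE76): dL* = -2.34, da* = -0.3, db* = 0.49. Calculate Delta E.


Formula: Delta E = sqrt(dL*^2 + da*^2 + db*^2)
Step 1: dL*^2 = (-2.34)^2 = 5.4756
Step 2: da*^2 = (-0.3)^2 = 0.09
Step 3: db*^2 = 0.49^2 = 0.2401
Step 4: Sum = 5.4756 + 0.09 + 0.2401 = 5.8057
Step 5: Delta E = sqrt(5.8057) = 2.41

2.41 Delta E


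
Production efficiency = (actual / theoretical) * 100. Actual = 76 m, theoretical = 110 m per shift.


Formula: Efficiency% = (Actual output / Theoretical output) * 100
Efficiency% = (76 / 110) * 100
Efficiency% = 0.690909 * 100 = 69.0909% ≈ 69.1%

69.1%


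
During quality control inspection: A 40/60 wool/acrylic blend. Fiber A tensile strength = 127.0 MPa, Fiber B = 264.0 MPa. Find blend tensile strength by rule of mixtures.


Formula: Blend property = (fraction_A * property_A) + (fraction_B * property_B)
Step 1: Contribution A = 40/100 * 127.0 MPa = 50.8 MPa
Step 2: Contribution B = 60/100 * 264.0 MPa = 158.4 MPa
Step 3: Blend tensile strength = 50.8 + 158.4 = 209.2 MPa

209.2 MPa


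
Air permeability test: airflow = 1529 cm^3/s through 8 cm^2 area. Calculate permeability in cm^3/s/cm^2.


Formula: Air Permeability = Airflow / Test Area
AP = 1529 cm^3/s / 8 cm^2
AP = 191.1 cm^3/s/cm^2

191.1 cm^3/s/cm^2


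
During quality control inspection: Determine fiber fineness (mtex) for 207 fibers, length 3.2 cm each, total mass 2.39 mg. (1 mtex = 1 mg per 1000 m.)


Formula: fineness (mtex) = mass (mg) / total length (km) = (mass_mg / total_length_m) * 1000
Step 1: Convert fiber length: 3.2 cm = 0.032 m
Step 2: Total fiber length = 207 * 0.032 = 6.624 m
Step 3: Linear density = 2.39 mg / 6.624 m = 0.3608 mg/m
Step 4: fineness = 0.3608 * 1000 = 360.8 mtex

360.8 mtex


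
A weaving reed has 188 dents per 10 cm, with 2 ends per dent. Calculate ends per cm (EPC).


Formula: EPC = (dents per 10 cm * ends per dent) / 10
Step 1: Total ends per 10 cm = 188 * 2 = 376
Step 2: EPC = 376 / 10 = 37.6 ends/cm

37.6 ends/cm


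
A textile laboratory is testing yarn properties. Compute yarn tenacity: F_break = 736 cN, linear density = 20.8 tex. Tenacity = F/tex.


Formula: Tenacity = Breaking force / Linear density
Tenacity = 736 cN / 20.8 tex
Tenacity = 35.38 cN/tex

35.38 cN/tex


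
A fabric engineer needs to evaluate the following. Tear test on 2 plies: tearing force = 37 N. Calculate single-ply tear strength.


Formula: Per-ply strength = Total force / Number of plies
Per-ply = 37 N / 2
Per-ply = 18.5 N

18.5 N


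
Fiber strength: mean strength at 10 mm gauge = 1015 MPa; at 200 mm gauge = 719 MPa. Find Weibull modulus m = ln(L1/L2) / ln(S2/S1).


Formula: m = ln(L1/L2) / ln(S2/S1)
Step 1: ln(L1/L2) = ln(10/200) = -2.99573
Step 2: S2/S1 = 719/1015 = 0.70837
Step 3: ln(S2/S1) = ln(0.70837) = -0.34479
Step 4: m = -2.99573 / -0.34479 = 8.69

8.69 (Weibull m)


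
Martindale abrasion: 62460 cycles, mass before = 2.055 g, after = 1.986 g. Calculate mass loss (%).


Formula: Mass loss% = ((m_before - m_after) / m_before) * 100
Step 1: Mass loss = 2.055 - 1.986 = 0.069 g
Step 2: Ratio = 0.069 / 2.055 = 0.0335766
Step 3: Mass loss% = 0.0335766 * 100 = 3.35766% ≈ 3.36%

3.36%


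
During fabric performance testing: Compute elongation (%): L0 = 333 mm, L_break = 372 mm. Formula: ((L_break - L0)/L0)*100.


Formula: Elongation (%) = ((L_break - L0) / L0) * 100
Step 1: Extension = 372 - 333 = 39 mm
Step 2: Elongation = (39 / 333) * 100
Step 3: Elongation = 0.117117 * 100 = 11.7117% ≈ 11.7%

11.7%


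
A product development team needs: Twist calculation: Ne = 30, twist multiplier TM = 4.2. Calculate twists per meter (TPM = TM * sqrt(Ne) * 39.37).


Formula: TPM = TM * sqrt(Ne) * 39.37
Step 1: sqrt(Ne) = sqrt(30) = 5.4772
Step 2: TM * sqrt(Ne) = 4.2 * 5.4772 = 23.0042
Step 3: TPM = 23.0042 * 39.37 = 906 twists/m

906 twists/m


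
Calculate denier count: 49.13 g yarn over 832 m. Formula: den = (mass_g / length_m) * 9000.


Formula: den = (mass_g / length_m) * 9000
Substituting: den = (49.13 / 832) * 9000
Intermediate: 49.13 / 832 = 0.05905048 g/m
den = 0.05905048 * 9000 = 531.5 denier

531.5 denier


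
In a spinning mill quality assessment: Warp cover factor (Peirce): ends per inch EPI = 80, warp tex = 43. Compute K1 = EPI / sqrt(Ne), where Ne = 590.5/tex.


Formula: K1 = EPI / sqrt(Ne), with Ne = 590.5 / tex_warp
Step 1: Ne = 590.5 / 43 = 13.733
Step 2: sqrt(Ne) = sqrt(13.733) = 3.7058
Step 3: K1 = 80 / 3.7058 = 21.6

21.6


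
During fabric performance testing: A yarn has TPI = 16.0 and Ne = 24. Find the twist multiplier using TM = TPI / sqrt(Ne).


Formula: TM = TPI / sqrt(Ne)
Step 1: sqrt(Ne) = sqrt(24) = 4.899
Step 2: TM = 16.0 / 4.899 = 3.27

3.27 TM


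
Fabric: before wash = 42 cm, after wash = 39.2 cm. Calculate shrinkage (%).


Formula: Shrinkage% = ((L_before - L_after) / L_before) * 100
Step 1: Shrinkage = 42 - 39.2 = 2.8 cm
Step 2: Shrinkage% = (2.8 / 42) * 100
Step 3: Shrinkage% = 0.066667 * 100 = 6.6667% ≈ 6.7%

6.7%


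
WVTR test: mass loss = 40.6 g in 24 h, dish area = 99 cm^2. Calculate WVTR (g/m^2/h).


Formula: WVTR = mass_loss / (area * time)
Step 1: Convert area: 99 cm^2 = 0.0099 m^2
Step 2: WVTR = 40.6 g / (0.0099 m^2 * 24 h)
Step 3: WVTR = 40.6 / 0.2376 = 170.9 g/m^2/h

170.9 g/m^2/h


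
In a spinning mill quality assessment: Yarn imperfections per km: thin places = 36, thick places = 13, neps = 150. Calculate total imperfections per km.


Formula: Total = thin places + thick places + neps
Total = 36 + 13 + 150
Total = 199 imperfections/km

199 imperfections/km


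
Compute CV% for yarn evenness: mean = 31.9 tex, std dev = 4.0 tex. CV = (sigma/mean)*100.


Formula: CV% = (standard deviation / mean) * 100
Step 1: Ratio = 4.0 / 31.9 = 0.125392
Step 2: CV% = 0.125392 * 100 = 12.5392% ≈ 12.5%

12.5%


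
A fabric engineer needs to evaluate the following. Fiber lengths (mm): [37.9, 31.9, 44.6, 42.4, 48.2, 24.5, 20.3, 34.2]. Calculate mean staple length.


Formula: Mean = sum of lengths / count
Sum = 37.9 + 31.9 + 44.6 + 42.4 + 48.2 + 24.5 + 20.3 + 34.2
Sum = 284.0 mm
Mean = 284.0 / 8 = 35.50 mm

35.50 mm


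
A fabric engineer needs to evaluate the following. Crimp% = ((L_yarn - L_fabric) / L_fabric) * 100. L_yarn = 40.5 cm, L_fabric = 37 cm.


Formula: Crimp% = ((L_yarn - L_fabric) / L_fabric) * 100
Step 1: Extension = 40.5 - 37 = 3.5 cm
Step 2: Crimp% = (3.5 / 37) * 100
Step 3: Crimp% = 0.094595 * 100 = 9.4595% ≈ 9.5%

9.5%


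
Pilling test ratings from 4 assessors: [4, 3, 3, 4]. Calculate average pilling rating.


Formula: Mean = sum / count
Sum = 4 + 3 + 3 + 4 = 14
Mean = 14 / 4 = 3.5

3.5


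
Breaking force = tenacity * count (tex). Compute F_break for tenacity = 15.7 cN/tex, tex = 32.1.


Formula: Breaking force = Tenacity * Linear density
F = 15.7 cN/tex * 32.1 tex
F = 503.97 cN

503.97 cN


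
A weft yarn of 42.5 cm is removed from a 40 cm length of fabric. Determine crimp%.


Formula: Crimp% = ((L_yarn - L_fabric) / L_fabric) * 100
Step 1: Extension = 42.5 - 40 = 2.5 cm
Step 2: Crimp% = (2.5 / 40) * 100
Step 3: Crimp% = 0.0625 * 100 = 6.25% ≈ 6.3%

6.3%


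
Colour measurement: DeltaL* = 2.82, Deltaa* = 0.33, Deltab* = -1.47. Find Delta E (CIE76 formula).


Formula: Delta E = sqrt(dL*^2 + da*^2 + db*^2)
Step 1: dL*^2 = 2.82^2 = 7.9524
Step 2: da*^2 = 0.33^2 = 0.1089
Step 3: db*^2 = (-1.47)^2 = 2.1609
Step 4: Sum = 7.9524 + 0.1089 + 2.1609 = 10.2222
Step 5: Delta E = sqrt(10.2222) = 3.2

3.2 Delta E


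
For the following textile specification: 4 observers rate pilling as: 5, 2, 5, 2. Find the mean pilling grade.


Formula: Mean = sum / count
Sum = 5 + 2 + 5 + 2 = 14
Mean = 14 / 4 = 3.5

3.5


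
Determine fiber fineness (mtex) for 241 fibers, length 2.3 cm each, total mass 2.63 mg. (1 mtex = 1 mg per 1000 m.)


Formula: fineness (mtex) = mass (mg) / total length (km) = (mass_mg / total_length_m) * 1000
Step 1: Convert fiber length: 2.3 cm = 0.023 m
Step 2: Total fiber length = 241 * 0.023 = 5.543 m
Step 3: Linear density = 2.63 mg / 5.543 m = 0.4745 mg/m
Step 4: fineness = 0.4745 * 1000 = 474.5 mtex

474.5 mtex


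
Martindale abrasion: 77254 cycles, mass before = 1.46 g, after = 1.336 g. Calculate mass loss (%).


Formula: Mass loss% = ((m_before - m_after) / m_before) * 100
Step 1: Mass loss = 1.46 - 1.336 = 0.124 g
Step 2: Ratio = 0.124 / 1.46 = 0.0849315
Step 3: Mass loss% = 0.0849315 * 100 = 8.49315% ≈ 8.49%

8.49%


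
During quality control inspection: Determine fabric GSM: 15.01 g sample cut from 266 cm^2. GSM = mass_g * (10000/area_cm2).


Formula: GSM = mass_g / area_m2
Step 1: Convert area: 266 cm^2 = 266 / 10000 = 0.0266 m^2
Step 2: GSM = 15.01 g / 0.0266 m^2 = 564.3 g/m^2

564.3 g/m^2


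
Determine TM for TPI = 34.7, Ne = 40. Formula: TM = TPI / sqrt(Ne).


Formula: TM = TPI / sqrt(Ne)
Step 1: sqrt(Ne) = sqrt(40) = 6.3246
Step 2: TM = 34.7 / 6.3246 = 5.49

5.49 TM


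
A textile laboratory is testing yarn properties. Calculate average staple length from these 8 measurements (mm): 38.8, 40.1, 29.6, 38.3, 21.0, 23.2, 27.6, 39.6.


Formula: Mean = sum of lengths / count
Sum = 38.8 + 40.1 + 29.6 + 38.3 + 21.0 + 23.2 + 27.6 + 39.6
Sum = 258.2 mm
Mean = 258.2 / 8 = 32.28 mm

32.28 mm


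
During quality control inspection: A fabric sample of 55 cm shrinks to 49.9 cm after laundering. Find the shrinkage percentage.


Formula: Shrinkage% = ((L_before - L_after) / L_before) * 100
Step 1: Shrinkage = 55 - 49.9 = 5.1 cm
Step 2: Shrinkage% = (5.1 / 55) * 100
Step 3: Shrinkage% = 0.092727 * 100 = 9.2727% ≈ 9.3%

9.3%


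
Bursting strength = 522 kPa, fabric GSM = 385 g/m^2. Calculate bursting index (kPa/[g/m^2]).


Formula: Bursting Index = Bursting Strength / Fabric GSM
BI = 522 kPa / 385 g/m^2
BI = 1.356 kPa/(g/m^2)

1.356 kPa/(g/m^2)


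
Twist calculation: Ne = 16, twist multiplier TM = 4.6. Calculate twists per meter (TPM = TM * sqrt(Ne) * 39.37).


Formula: TPM = TM * sqrt(Ne) * 39.37
Step 1: sqrt(Ne) = sqrt(16) = 4
Step 2: TM * sqrt(Ne) = 4.6 * 4 = 18.4
Step 3: TPM = 18.4 * 39.37 = 724 twists/m

724 twists/m


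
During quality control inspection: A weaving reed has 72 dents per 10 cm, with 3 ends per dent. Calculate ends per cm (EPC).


Formula: EPC = (dents per 10 cm * ends per dent) / 10
Step 1: Total ends per 10 cm = 72 * 3 = 216
Step 2: EPC = 216 / 10 = 21.6 ends/cm

21.6 ends/cm


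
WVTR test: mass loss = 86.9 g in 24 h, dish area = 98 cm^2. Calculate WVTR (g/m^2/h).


Formula: WVTR = mass_loss / (area * time)
Step 1: Convert area: 98 cm^2 = 0.0098 m^2
Step 2: WVTR = 86.9 g / (0.0098 m^2 * 24 h)
Step 3: WVTR = 86.9 / 0.2352 = 369.5 g/m^2/h

369.5 g/m^2/h


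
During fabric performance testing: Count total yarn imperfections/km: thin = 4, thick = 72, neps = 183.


Formula: Total = thin places + thick places + neps
Total = 4 + 72 + 183
Total = 259 imperfections/km

259 imperfections/km


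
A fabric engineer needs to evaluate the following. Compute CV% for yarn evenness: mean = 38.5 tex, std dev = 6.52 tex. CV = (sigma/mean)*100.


Formula: CV% = (standard deviation / mean) * 100
Step 1: Ratio = 6.52 / 38.5 = 0.169351
Step 2: CV% = 0.169351 * 100 = 16.9351% ≈ 16.9%

16.9%


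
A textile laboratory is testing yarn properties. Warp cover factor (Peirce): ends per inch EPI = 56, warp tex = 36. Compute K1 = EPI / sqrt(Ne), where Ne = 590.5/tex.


Formula: K1 = EPI / sqrt(Ne), with Ne = 590.5 / tex_warp
Step 1: Ne = 590.5 / 36 = 16.403
Step 2: sqrt(Ne) = sqrt(16.403) = 4.0501
Step 3: K1 = 56 / 4.0501 = 13.8

13.8


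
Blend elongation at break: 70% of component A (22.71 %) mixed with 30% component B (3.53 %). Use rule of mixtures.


Formula: Blend property = (fraction_A * property_A) + (fraction_B * property_B)
Step 1: Contribution A = 70/100 * 22.71 % = 15.897 %
Step 2: Contribution B = 30/100 * 3.53 % = 1.059 %
Step 3: Blend elongation at break = 15.897 + 1.059 = 16.956 %

16.956 %


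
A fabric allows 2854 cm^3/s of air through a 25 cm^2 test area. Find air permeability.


Formula: Air Permeability = Airflow / Test Area
AP = 2854 cm^3/s / 25 cm^2
AP = 114.2 cm^3/s/cm^2

114.2 cm^3/s/cm^2


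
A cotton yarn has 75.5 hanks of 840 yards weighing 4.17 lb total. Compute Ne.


Formula: Ne = hanks / mass_lb
Substituting: Ne = 75.5 / 4.17
Ne = 18.1

18.1 Ne


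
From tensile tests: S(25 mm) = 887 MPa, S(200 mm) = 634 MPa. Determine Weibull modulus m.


Formula: m = ln(L1/L2) / ln(S2/S1)
Step 1: ln(L1/L2) = ln(25/200) = -2.07944
Step 2: S2/S1 = 634/887 = 0.71477
Step 3: ln(S2/S1) = ln(0.71477) = -0.33579
Step 4: m = -2.07944 / -0.33579 = 6.19

6.19 (Weibull m)


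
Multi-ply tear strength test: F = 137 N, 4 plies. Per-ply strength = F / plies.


Formula: Per-ply strength = Total force / Number of plies
Per-ply = 137 N / 4
Per-ply = 34.25 N

34.25 N


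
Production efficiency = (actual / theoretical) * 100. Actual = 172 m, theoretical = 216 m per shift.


Formula: Efficiency% = (Actual output / Theoretical output) * 100
Efficiency% = (172 / 216) * 100
Efficiency% = 0.796296 * 100 = 79.6296% ≈ 79.6%

79.6%


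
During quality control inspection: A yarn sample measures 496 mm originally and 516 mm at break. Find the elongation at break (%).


Formula: Elongation (%) = ((L_break - L0) / L0) * 100
Step 1: Extension = 516 - 496 = 20 mm
Step 2: Elongation = (20 / 496) * 100
Step 3: Elongation = 0.040323 * 100 = 4.0323% ≈ 4.0%

4.0%


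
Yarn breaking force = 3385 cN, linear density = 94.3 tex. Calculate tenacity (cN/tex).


Formula: Tenacity = Breaking force / Linear density
Tenacity = 3385 cN / 94.3 tex
Tenacity = 35.90 cN/tex

35.90 cN/tex


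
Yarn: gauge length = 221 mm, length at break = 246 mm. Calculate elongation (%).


Formula: Elongation (%) = ((L_break - L0) / L0) * 100
Step 1: Extension = 246 - 221 = 25 mm
Step 2: Elongation = (25 / 221) * 100
Step 3: Elongation = 0.113122 * 100 = 11.3122% ≈ 11.3%

11.3%


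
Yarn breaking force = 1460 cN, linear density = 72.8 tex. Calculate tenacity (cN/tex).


Formula: Tenacity = Breaking force / Linear density
Tenacity = 1460 cN / 72.8 tex
Tenacity = 20.05 cN/tex

20.05 cN/tex


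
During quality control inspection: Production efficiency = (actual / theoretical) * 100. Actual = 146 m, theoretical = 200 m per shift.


Formula: Efficiency% = (Actual output / Theoretical output) * 100
Efficiency% = (146 / 200) * 100
Efficiency% = 0.73 * 100 = 73.0%

73.0%


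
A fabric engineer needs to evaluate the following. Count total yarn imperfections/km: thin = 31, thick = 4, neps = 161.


Formula: Total = thin places + thick places + neps
Total = 31 + 4 + 161
Total = 196 imperfections/km

196 imperfections/km


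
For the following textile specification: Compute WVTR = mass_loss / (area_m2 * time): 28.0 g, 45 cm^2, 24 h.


Formula: WVTR = mass_loss / (area * time)
Step 1: Convert area: 45 cm^2 = 0.0045 m^2
Step 2: WVTR = 28.0 g / (0.0045 m^2 * 24 h)
Step 3: WVTR = 28.0 / 0.108 = 259.3 g/m^2/h

259.3 g/m^2/h


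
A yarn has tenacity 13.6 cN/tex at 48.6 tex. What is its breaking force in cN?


Formula: Breaking force = Tenacity * Linear density
F = 13.6 cN/tex * 48.6 tex
F = 660.96 cN

660.96 cN


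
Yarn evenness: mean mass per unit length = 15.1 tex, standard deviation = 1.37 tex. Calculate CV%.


Formula: CV% = (standard deviation / mean) * 100
Step 1: Ratio = 1.37 / 15.1 = 0.090728
Step 2: CV% = 0.090728 * 100 = 9.0728% ≈ 9.1%

9.1%


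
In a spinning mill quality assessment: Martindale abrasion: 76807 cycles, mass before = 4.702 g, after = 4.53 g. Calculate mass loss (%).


Formula: Mass loss% = ((m_before - m_after) / m_before) * 100
Step 1: Mass loss = 4.702 - 4.53 = 0.172 g
Step 2: Ratio = 0.172 / 4.702 = 0.0365802
Step 3: Mass loss% = 0.0365802 * 100 = 3.65802% ≈ 3.66%

3.66%


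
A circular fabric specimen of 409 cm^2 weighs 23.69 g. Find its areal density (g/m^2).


Formula: GSM = mass_g / area_m2
Step 1: Convert area: 409 cm^2 = 409 / 10000 = 0.0409 m^2
Step 2: GSM = 23.69 g / 0.0409 m^2 = 579.2 g/m^2

579.2 g/m^2


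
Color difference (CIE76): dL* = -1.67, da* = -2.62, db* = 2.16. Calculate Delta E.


Formula: Delta E = sqrt(dL*^2 + da*^2 + db*^2)
Step 1: dL*^2 = (-1.67)^2 = 2.7889
Step 2: da*^2 = (-2.62)^2 = 6.8644
Step 3: db*^2 = 2.16^2 = 4.6656
Step 4: Sum = 2.7889 + 6.8644 + 4.6656 = 14.3189
Step 5: Delta E = sqrt(14.3189) = 3.78

3.78 Delta E


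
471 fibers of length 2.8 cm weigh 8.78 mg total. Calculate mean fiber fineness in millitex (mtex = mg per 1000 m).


Formula: fineness (mtex) = mass (mg) / total length (km) = (mass_mg / total_length_m) * 1000
Step 1: Convert fiber length: 2.8 cm = 0.028 m
Step 2: Total fiber length = 471 * 0.028 = 13.188 m
Step 3: Linear density = 8.78 mg / 13.188 m = 0.6658 mg/m
Step 4: fineness = 0.6658 * 1000 = 665.8 mtex

665.8 mtex


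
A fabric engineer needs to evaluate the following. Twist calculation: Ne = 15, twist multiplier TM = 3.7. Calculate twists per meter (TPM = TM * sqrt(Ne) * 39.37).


Formula: TPM = TM * sqrt(Ne) * 39.37
Step 1: sqrt(Ne) = sqrt(15) = 3.873
Step 2: TM * sqrt(Ne) = 3.7 * 3.873 = 14.3301
Step 3: TPM = 14.3301 * 39.37 = 564 twists/m

564 twists/m


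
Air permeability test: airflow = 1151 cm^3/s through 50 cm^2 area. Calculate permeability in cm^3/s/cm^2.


Formula: Air Permeability = Airflow / Test Area
AP = 1151 cm^3/s / 50 cm^2
AP = 23.0 cm^3/s/cm^2

23.0 cm^3/s/cm^2


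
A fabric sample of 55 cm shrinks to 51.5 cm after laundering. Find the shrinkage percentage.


Formula: Shrinkage% = ((L_before - L_after) / L_before) * 100
Step 1: Shrinkage = 55 - 51.5 = 3.5 cm
Step 2: Shrinkage% = (3.5 / 55) * 100
Step 3: Shrinkage% = 0.063636 * 100 = 6.3636% ≈ 6.4%

6.4%


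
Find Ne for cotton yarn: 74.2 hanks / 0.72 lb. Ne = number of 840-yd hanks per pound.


Formula: Ne = hanks / mass_lb
Substituting: Ne = 74.2 / 0.72
Ne = 103.1

103.1 Ne


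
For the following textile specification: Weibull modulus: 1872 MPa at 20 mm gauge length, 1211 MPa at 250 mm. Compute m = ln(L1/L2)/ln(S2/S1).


Formula: m = ln(L1/L2) / ln(S2/S1)
Step 1: ln(L1/L2) = ln(20/250) = -2.52573
Step 2: S2/S1 = 1211/1872 = 0.6469
Step 3: ln(S2/S1) = ln(0.6469) = -0.43556
Step 4: m = -2.52573 / -0.43556 = 5.80

5.80 (Weibull m)


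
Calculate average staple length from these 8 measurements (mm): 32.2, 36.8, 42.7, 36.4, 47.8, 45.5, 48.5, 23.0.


Formula: Mean = sum of lengths / count
Sum = 32.2 + 36.8 + 42.7 + 36.4 + 47.8 + 45.5 + 48.5 + 23.0
Sum = 312.9 mm
Mean = 312.9 / 8 = 39.11 mm

39.11 mm


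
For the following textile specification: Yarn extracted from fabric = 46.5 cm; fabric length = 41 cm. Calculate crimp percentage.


Formula: Crimp% = ((L_yarn - L_fabric) / L_fabric) * 100
Step 1: Extension = 46.5 - 41 = 5.5 cm
Step 2: Crimp% = (5.5 / 41) * 100
Step 3: Crimp% = 0.134146 * 100 = 13.4146% ≈ 13.4%

13.4%


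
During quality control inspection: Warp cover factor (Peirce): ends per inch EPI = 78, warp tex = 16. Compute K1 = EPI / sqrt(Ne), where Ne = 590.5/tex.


Formula: K1 = EPI / sqrt(Ne), with Ne = 590.5 / tex_warp
Step 1: Ne = 590.5 / 16 = 36.906
Step 2: sqrt(Ne) = sqrt(36.906) = 6.075
Step 3: K1 = 78 / 6.075 = 12.8

12.8


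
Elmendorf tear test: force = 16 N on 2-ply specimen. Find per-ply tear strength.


Formula: Per-ply strength = Total force / Number of plies
Per-ply = 16 N / 2
Per-ply = 8 N

8 N


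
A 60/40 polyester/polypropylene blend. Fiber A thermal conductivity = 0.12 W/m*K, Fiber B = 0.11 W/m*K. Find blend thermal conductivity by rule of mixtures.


Formula: Blend property = (fraction_A * property_A) + (fraction_B * property_B)
Step 1: Contribution A = 60/100 * 0.12 W/m*K = 0.072 W/m*K
Step 2: Contribution B = 40/100 * 0.11 W/m*K = 0.044 W/m*K
Step 3: Blend thermal conductivity = 0.072 + 0.044 = 0.116 W/m*K

0.116 W/m*K


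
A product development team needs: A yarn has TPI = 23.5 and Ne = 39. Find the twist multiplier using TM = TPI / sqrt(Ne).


Formula: TM = TPI / sqrt(Ne)
Step 1: sqrt(Ne) = sqrt(39) = 6.245
Step 2: TM = 23.5 / 6.245 = 3.76

3.76 TM


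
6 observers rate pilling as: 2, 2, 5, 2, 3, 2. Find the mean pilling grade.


Formula: Mean = sum / count
Sum = 2 + 2 + 5 + 2 + 3 + 2 = 16
Mean = 16 / 6 = 2.7

2.7


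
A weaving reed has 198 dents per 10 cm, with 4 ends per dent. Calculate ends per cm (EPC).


Formula: EPC = (dents per 10 cm * ends per dent) / 10
Step 1: Total ends per 10 cm = 198 * 4 = 792
Step 2: EPC = 792 / 10 = 79.2 ends/cm

79.2 ends/cm


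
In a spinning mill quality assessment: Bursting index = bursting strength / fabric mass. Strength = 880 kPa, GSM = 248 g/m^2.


Formula: Bursting Index = Bursting Strength / Fabric GSM
BI = 880 kPa / 248 g/m^2
BI = 3.548 kPa/(g/m^2)

3.548 kPa/(g/m^2)


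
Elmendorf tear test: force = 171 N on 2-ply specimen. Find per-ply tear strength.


Formula: Per-ply strength = Total force / Number of plies
Per-ply = 171 N / 2
Per-ply = 85.5 N

85.5 N


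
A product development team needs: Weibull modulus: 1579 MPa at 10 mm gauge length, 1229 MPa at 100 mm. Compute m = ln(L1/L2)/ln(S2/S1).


Formula: m = ln(L1/L2) / ln(S2/S1)
Step 1: ln(L1/L2) = ln(10/100) = -2.30259
Step 2: S2/S1 = 1229/1579 = 0.77834
Step 3: ln(S2/S1) = ln(0.77834) = -0.25059
Step 4: m = -2.30259 / -0.25059 = 9.19

9.19 (Weibull m)


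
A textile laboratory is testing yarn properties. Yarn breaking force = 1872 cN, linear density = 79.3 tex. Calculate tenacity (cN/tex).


Formula: Tenacity = Breaking force / Linear density
Tenacity = 1872 cN / 79.3 tex
Tenacity = 23.61 cN/tex

23.61 cN/tex


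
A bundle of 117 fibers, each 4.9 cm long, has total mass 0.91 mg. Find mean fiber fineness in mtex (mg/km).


Formula: fineness (mtex) = mass (mg) / total length (km) = (mass_mg / total_length_m) * 1000
Step 1: Convert fiber length: 4.9 cm = 0.049 m
Step 2: Total fiber length = 117 * 0.049 = 5.733 m
Step 3: Linear density = 0.91 mg / 5.733 m = 0.1587 mg/m
Step 4: fineness = 0.1587 * 1000 = 158.7 mtex

158.7 mtex


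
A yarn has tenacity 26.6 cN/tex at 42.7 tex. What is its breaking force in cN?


Formula: Breaking force = Tenacity * Linear density
F = 26.6 cN/tex * 42.7 tex
F = 1135.82 cN

1135.82 cN


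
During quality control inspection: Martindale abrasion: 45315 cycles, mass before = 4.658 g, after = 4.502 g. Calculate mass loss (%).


Formula: Mass loss% = ((m_before - m_after) / m_before) * 100
Step 1: Mass loss = 4.658 - 4.502 = 0.156 g
Step 2: Ratio = 0.156 / 4.658 = 0.0334908
Step 3: Mass loss% = 0.0334908 * 100 = 3.34908% ≈ 3.35%

3.35%


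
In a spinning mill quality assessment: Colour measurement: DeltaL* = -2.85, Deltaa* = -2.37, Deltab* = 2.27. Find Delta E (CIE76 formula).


Formula: Delta E = sqrt(dL*^2 + da*^2 + db*^2)
Step 1: dL*^2 = (-2.85)^2 = 8.1225
Step 2: da*^2 = (-2.37)^2 = 5.6169
Step 3: db*^2 = 2.27^2 = 5.1529
Step 4: Sum = 8.1225 + 5.6169 + 5.1529 = 18.8923
Step 5: Delta E = sqrt(18.8923) = 4.35

4.35 Delta E


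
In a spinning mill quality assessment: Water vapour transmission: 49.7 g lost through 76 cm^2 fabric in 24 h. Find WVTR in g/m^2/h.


Formula: WVTR = mass_loss / (area * time)
Step 1: Convert area: 76 cm^2 = 0.0076 m^2
Step 2: WVTR = 49.7 g / (0.0076 m^2 * 24 h)
Step 3: WVTR = 49.7 / 0.1824 = 272.5 g/m^2/h

272.5 g/m^2/h


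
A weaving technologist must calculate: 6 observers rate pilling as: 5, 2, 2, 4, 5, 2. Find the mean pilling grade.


Formula: Mean = sum / count
Sum = 5 + 2 + 2 + 4 + 5 + 2 = 20
Mean = 20 / 6 = 3.3

3.3


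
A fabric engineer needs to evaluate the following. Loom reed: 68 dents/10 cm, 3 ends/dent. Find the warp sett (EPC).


Formula: EPC = (dents per 10 cm * ends per dent) / 10
Step 1: Total ends per 10 cm = 68 * 3 = 204
Step 2: EPC = 204 / 10 = 20.4 ends/cm

20.4 ends/cm


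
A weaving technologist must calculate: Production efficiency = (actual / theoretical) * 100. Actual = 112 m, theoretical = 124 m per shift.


Formula: Efficiency% = (Actual output / Theoretical output) * 100
Efficiency% = (112 / 124) * 100
Efficiency% = 0.903226 * 100 = 90.3226% ≈ 90.3%

90.3%


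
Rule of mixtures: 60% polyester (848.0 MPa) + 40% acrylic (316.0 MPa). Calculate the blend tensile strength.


Formula: Blend property = (fraction_A * property_A) + (fraction_B * property_B)
Step 1: Contribution A = 60/100 * 848.0 MPa = 508.8 MPa
Step 2: Contribution B = 40/100 * 316.0 MPa = 126.4 MPa
Step 3: Blend tensile strength = 508.8 + 126.4 = 635.2 MPa

635.2 MPa


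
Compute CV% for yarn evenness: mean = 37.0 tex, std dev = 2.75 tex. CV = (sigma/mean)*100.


Formula: CV% = (standard deviation / mean) * 100
Step 1: Ratio = 2.75 / 37.0 = 0.074324
Step 2: CV% = 0.074324 * 100 = 7.4324% ≈ 7.4%

7.4%


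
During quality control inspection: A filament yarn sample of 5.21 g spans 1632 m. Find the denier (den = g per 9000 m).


Formula: den = (mass_g / length_m) * 9000
Substituting: den = (5.21 / 1632) * 9000
Intermediate: 5.21 / 1632 = 0.0031924 g/m
den = 0.0031924 * 9000 = 28.7 denier

28.7 denier


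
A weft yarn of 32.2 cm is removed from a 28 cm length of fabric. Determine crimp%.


Formula: Crimp% = ((L_yarn - L_fabric) / L_fabric) * 100
Step 1: Extension = 32.2 - 28 = 4.2 cm
Step 2: Crimp% = (4.2 / 28) * 100
Step 3: Crimp% = 0.15 * 100 = 15.0%

15.0%


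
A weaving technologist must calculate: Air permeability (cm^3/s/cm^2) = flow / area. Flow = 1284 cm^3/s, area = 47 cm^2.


Formula: Air Permeability = Airflow / Test Area
AP = 1284 cm^3/s / 47 cm^2
AP = 27.3 cm^3/s/cm^2

27.3 cm^3/s/cm^2


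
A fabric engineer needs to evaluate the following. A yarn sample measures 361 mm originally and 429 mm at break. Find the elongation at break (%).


Formula: Elongation (%) = ((L_break - L0) / L0) * 100
Step 1: Extension = 429 - 361 = 68 mm
Step 2: Elongation = (68 / 361) * 100
Step 3: Elongation = 0.188366 * 100 = 18.8366% ≈ 18.8%

18.8%


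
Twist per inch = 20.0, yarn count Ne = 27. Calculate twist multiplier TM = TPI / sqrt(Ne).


Formula: TM = TPI / sqrt(Ne)
Step 1: sqrt(Ne) = sqrt(27) = 5.1962
Step 2: TM = 20.0 / 5.1962 = 3.85

3.85 TM


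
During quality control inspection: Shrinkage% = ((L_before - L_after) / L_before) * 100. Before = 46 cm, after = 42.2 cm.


Formula: Shrinkage% = ((L_before - L_after) / L_before) * 100
Step 1: Shrinkage = 46 - 42.2 = 3.8 cm
Step 2: Shrinkage% = (3.8 / 46) * 100
Step 3: Shrinkage% = 0.082609 * 100 = 8.2609% ≈ 8.3%

8.3%


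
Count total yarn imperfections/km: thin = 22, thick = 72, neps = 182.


Formula: Total = thin places + thick places + neps
Total = 22 + 72 + 182
Total = 276 imperfections/km

276 imperfections/km


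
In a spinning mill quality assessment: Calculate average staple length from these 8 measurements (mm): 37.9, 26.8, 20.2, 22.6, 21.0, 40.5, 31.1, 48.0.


Formula: Mean = sum of lengths / count
Sum = 37.9 + 26.8 + 20.2 + 22.6 + 21.0 + 40.5 + 31.1 + 48.0
Sum = 248.1 mm
Mean = 248.1 / 8 = 31.01 mm

31.01 mm


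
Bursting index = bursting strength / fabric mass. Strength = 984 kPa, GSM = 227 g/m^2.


Formula: Bursting Index = Bursting Strength / Fabric GSM
BI = 984 kPa / 227 g/m^2
BI = 4.335 kPa/(g/m^2)

4.335 kPa/(g/m^2)


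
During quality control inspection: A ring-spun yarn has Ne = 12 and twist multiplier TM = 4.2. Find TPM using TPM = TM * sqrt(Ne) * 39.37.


Formula: TPM = TM * sqrt(Ne) * 39.37
Step 1: sqrt(Ne) = sqrt(12) = 3.4641
Step 2: TM * sqrt(Ne) = 4.2 * 3.4641 = 14.5492
Step 3: TPM = 14.5492 * 39.37 = 573 twists/m

573 twists/m


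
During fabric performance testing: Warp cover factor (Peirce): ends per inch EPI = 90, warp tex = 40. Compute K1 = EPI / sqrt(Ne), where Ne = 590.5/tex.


Formula: K1 = EPI / sqrt(Ne), with Ne = 590.5 / tex_warp
Step 1: Ne = 590.5 / 40 = 14.763
Step 2: sqrt(Ne) = sqrt(14.763) = 3.8423
Step 3: K1 = 90 / 3.8423 = 23.4

23.4
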